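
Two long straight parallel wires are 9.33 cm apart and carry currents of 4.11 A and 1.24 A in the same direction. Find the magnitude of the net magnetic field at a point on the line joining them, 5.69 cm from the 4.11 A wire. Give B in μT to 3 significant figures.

Each long wire gives B = μ₀I/(2πd). Distances are d₁ = 0.0569 m and d₂ = 0.0364 m.
B₁ = 1.44×10⁻⁵ T, B₂ = 6.81×10⁻⁶ T.
Between parallel currents the two contributions point in opposite directions, so they subtract. B = |B₁ − B₂| = |1.44×10⁻⁵ − 6.81×10⁻⁶| = 7.63×10⁻⁶ T.

B ≈ 7.63 μT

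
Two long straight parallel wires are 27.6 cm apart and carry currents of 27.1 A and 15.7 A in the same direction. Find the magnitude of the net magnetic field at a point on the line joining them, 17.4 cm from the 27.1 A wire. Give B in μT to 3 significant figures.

B ≈ 0.365 μT

Each long wire gives B = μ₀I/(2πd). Distances are d₁ = 0.174 m and d₂ = 0.102 m.
B₁ = 3.11×10⁻⁵ T, B₂ = 3.08×10⁻⁵ T.
Between parallel currents the two contributions point in opposite directions, so they subtract. B = |B₁ − B₂| = |3.11×10⁻⁵ − 3.08×10⁻⁵| = 3.65×10⁻⁷ T.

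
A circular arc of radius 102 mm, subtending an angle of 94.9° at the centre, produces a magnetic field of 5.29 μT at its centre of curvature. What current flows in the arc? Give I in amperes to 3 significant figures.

I ≈ 3.26 A

For a circular arc, B = μ₀Iφ/(4πR) with φ in radians; here φ = 1.656 rad.
So I = 4πRB/(μ₀φ) = 4π × 0.102 × 5.29×10⁻⁶ / (4π×10⁻⁷ × 1.656) = 3.26 A.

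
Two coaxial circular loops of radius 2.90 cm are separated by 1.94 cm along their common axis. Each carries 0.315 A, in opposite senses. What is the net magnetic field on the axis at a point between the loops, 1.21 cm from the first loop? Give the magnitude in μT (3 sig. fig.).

B ≈ 0.859 μT

Each loop contributes B = μ₀IR²/[2(R²+z²)^(3/2)] on the axis, with z measured from that loop.
Loop 1 (z = 0.0121 m): B₁ = 5.36×10⁻⁶ T. Loop 2 (z = 0.0073 m): B₂ = 6.22×10⁻⁶ T.
The fields oppose: B = |B₁ − B₂| = 8.59×10⁻⁷ T.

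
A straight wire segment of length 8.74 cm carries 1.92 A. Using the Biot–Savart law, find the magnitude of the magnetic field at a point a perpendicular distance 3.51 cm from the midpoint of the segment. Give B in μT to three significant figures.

For a finite straight segment, B = (μ₀I/4πd)(sinθ₁ + sinθ₂), where θ₁, θ₂ are the angles from the perpendicular to each end.
The perpendicular from the point meets the wire at its midpoint, so each end is L/2 = 0.0437 m away along the wire.
sinθ₁ = 0.0437/√(0.0437²+0.0351²) = 0.7796; sinθ₂ = 0.0437/√(0.0437²+0.0351²) = 0.7796.
B = (4π×10⁻⁷ × 1.92) / (4π × 0.0351) × (0.7796 + 0.7796) = 8.53×10⁻⁶ T.

B ≈ 8.53 μT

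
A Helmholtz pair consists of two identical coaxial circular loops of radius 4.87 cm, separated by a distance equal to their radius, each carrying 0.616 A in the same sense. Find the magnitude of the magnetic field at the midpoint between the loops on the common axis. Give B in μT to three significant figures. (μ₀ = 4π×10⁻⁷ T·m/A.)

Each loop contributes B = μ₀IR²/[2(R²+z²)^(3/2)] on the axis, with z measured from that loop.
Loop 1 (z = 0.02435 m): B₁ = 5.69×10⁻⁶ T. Loop 2 (z = 0.02435 m): B₂ = 5.69×10⁻⁶ T.
The fields add: B = B₁ + B₂ = 1.14×10⁻⁵ T.

B ≈ 11.4 μT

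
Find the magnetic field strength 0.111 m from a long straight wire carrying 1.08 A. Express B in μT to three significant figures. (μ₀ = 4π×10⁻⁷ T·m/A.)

For an infinitely long straight wire, B = μ₀I/(2πd).
B = (4π×10⁻⁷ × 1.08) / (2π × 0.111) = 1.95×10⁻⁶ T.

B ≈ 1.95 μT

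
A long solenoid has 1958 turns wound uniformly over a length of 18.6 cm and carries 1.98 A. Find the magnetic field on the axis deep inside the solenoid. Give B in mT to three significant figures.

B ≈ 26.2 mT

Inside a long solenoid, B = μ₀nI with n = 1.053×10⁴ turns/m.
B = 4π×10⁻⁷ × 1.053×10⁴ × 1.98 = 2.62×10⁻² T.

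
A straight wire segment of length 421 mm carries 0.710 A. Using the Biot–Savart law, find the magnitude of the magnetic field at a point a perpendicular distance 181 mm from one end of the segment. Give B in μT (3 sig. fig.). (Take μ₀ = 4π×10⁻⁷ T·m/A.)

For a finite straight segment, B = (μ₀I/4πd)(sinθ₁ + sinθ₂), where θ₁, θ₂ are the angles from the perpendicular to each end.
The perpendicular foot is at one end, so the two end-offsets along the wire are 0 and L = 0.421 m.
sinθ₁ = 0/√(0²+0.181²) = 0.0000; sinθ₂ = 0.421/√(0.421²+0.181²) = 0.9187.
B = (4π×10⁻⁷ × 0.710) / (4π × 0.181) × (0.0000 + 0.9187) = 3.60×10⁻⁷ T.

B ≈ 0.360 μT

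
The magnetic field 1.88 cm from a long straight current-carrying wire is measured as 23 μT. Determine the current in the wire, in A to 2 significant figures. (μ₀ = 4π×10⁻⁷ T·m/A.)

I ≈ 2.2 A

For a long straight wire B = μ₀I/(2πd), so I = 2πdB/μ₀.
I = 2π × 0.0188 × 2.30×10⁻⁵ / (4π×10⁻⁷) = 2.16 A.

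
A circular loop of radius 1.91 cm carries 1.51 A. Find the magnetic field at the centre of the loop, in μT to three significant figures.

B ≈ 49.7 μT

At the centre of a circular loop the Biot–Savart law gives B = μ₀I/(2R).
B = (4π×10⁻⁷ × 1.51) / (2 × 0.0191) = 4.97×10⁻⁵ T.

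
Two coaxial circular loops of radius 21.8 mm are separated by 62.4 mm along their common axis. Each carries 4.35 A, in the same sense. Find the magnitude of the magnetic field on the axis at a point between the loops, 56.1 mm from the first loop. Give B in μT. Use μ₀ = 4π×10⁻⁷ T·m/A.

Each loop contributes B = μ₀IR²/[2(R²+z²)^(3/2)] on the axis, with z measured from that loop.
Loop 1 (z = 0.0561 m): B₁ = 5.96×10⁻⁶ T. Loop 2 (z = 0.0063 m): B₂ = 1.11×10⁻⁴ T.
The fields add: B = B₁ + B₂ = 1.17×10⁻⁴ T.

B ≈ 117 μT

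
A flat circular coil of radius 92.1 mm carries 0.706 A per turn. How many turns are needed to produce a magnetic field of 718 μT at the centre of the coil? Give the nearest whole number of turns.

For an N-turn coil, B = Nμ₀I/(2R). A single turn gives B₁ = 4.82×10⁻⁶ T with R = 0.0921 m.
N = B/B₁ = 7.18×10⁻⁴ / 4.82×10⁻⁶ = 149.07.

N = 149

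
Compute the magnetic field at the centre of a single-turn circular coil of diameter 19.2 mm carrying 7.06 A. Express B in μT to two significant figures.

At the centre of a circular loop the Biot–Savart law gives B = μ₀I/(2R) (so R = 0.0096 m).
B = (4π×10⁻⁷ × 7.06) / (2 × 0.0096) = 4.62×10⁻⁴ T.

B ≈ 460 μT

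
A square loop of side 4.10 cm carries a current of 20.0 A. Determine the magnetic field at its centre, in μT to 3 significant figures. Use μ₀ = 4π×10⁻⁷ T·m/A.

B ≈ 552 μT

Each side is a finite straight segment at perpendicular distance d = a/(2 tan(π/4)) = 0.0205 m from the centre, with end-angles ±π/4.
One side contributes B₁ = (μ₀I/4πd)·2 sin(π/4) = 1.38×10⁻⁴ T.
All 4 sides add in the same direction: B = 4 × 1.38×10⁻⁴ = 5.52×10⁻⁴ T.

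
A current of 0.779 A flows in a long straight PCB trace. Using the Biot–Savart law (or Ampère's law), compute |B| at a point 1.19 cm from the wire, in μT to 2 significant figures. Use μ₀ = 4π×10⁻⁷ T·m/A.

B ≈ 13 μT

For an infinitely long straight wire, B = μ₀I/(2πd).
B = (4π×10⁻⁷ × 0.779) / (2π × 0.0119) = 1.31×10⁻⁵ T.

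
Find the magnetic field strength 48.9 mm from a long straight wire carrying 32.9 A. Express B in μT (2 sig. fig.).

For an infinitely long straight wire, B = μ₀I/(2πd).
B = (4π×10⁻⁷ × 32.9) / (2π × 0.0489) = 1.35×10⁻⁴ T.

B ≈ 130 μT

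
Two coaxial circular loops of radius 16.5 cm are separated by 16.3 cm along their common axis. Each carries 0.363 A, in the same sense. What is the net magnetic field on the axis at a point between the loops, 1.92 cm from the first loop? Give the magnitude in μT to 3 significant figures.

Each loop contributes B = μ₀IR²/[2(R²+z²)^(3/2)] on the axis, with z measured from that loop.
Loop 1 (z = 0.0192 m): B₁ = 1.35×10⁻⁶ T. Loop 2 (z = 0.1438 m): B₂ = 5.92×10⁻⁷ T.
The fields add: B = B₁ + B₂ = 1.95×10⁻⁶ T.

B ≈ 1.95 μT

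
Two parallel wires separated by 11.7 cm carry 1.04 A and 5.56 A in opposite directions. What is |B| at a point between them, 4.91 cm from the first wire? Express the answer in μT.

Each long wire gives B = μ₀I/(2πd). Distances are d₁ = 0.0491 m and d₂ = 0.0679 m.
B₁ = 4.24×10⁻⁶ T, B₂ = 1.64×10⁻⁵ T.
Between antiparallel currents both contributions point the same way, so they add. B = B₁ + B₂ = 4.24×10⁻⁶ + 1.64×10⁻⁵ = 2.06×10⁻⁵ T.

B ≈ 20.6 μT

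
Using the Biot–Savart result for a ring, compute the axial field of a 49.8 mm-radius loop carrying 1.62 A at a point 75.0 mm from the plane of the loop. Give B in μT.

On the axis of a circular loop, B = μ₀IR² / [2(R²+z²)^(3/2)].
R² + z² = (0.0498)² + (0.075)² = 0.008105 m², and (R²+z²)^(3/2) = 7.30×10⁻⁴ m³.
B = (4π×10⁻⁷ × 1.62 × 0.00248) / (2 × 7.30×10⁻⁴) = 3.46×10⁻⁶ T.

B ≈ 3.46 μT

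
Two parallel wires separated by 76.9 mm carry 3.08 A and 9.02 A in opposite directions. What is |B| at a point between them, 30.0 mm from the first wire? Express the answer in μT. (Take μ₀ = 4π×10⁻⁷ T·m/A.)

B ≈ 59.0 μT

Each long wire gives B = μ₀I/(2πd). Distances are d₁ = 0.03 m and d₂ = 0.0469 m.
B₁ = 2.05×10⁻⁵ T, B₂ = 3.85×10⁻⁵ T.
Between antiparallel currents both contributions point the same way, so they add. B = B₁ + B₂ = 2.05×10⁻⁵ + 3.85×10⁻⁵ = 5.90×10⁻⁵ T.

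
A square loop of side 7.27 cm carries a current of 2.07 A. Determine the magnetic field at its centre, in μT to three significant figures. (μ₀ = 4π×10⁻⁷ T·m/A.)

B ≈ 32.2 μT

Each side is a finite straight segment at perpendicular distance d = a/(2 tan(π/4)) = 0.03635 m from the centre, with end-angles ±π/4.
One side contributes B₁ = (μ₀I/4πd)·2 sin(π/4) = 8.05×10⁻⁶ T.
All 4 sides add in the same direction: B = 4 × 8.05×10⁻⁶ = 3.22×10⁻⁵ T.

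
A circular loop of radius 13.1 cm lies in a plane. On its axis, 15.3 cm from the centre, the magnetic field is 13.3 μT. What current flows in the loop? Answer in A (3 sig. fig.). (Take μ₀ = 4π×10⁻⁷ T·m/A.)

I ≈ 10.1 A

On the axis of a loop, B = μ₀IR²/[2(R²+z²)^(3/2)], so I = 2B(R²+z²)^(3/2)/(μ₀R²).
R² + z² = 0.01716 + 0.02341 = 0.04057 m²; raised to 3/2 gives 8.17×10⁻³ m³.
I = 2 × 1.33×10⁻⁵ × 8.17×10⁻³ / (1.26×10⁻⁶ × 0.01716) = 10.1 A.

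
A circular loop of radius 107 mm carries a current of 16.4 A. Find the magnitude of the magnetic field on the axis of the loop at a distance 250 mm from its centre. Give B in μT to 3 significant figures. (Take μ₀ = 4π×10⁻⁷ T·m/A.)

On the axis of a circular loop, B = μ₀IR² / [2(R²+z²)^(3/2)].
R² + z² = (0.107)² + (0.25)² = 0.07395 m², and (R²+z²)^(3/2) = 2.01×10⁻² m³.
B = (4π×10⁻⁷ × 16.4 × 0.01145) / (2 × 2.01×10⁻²) = 5.87×10⁻⁶ T.

B ≈ 5.87 μT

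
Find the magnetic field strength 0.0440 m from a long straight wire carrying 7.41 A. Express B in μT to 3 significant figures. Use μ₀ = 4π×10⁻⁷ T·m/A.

For an infinitely long straight wire, B = μ₀I/(2πd).
B = (4π×10⁻⁷ × 7.41) / (2π × 0.044) = 3.37×10⁻⁵ T.

B ≈ 33.7 μT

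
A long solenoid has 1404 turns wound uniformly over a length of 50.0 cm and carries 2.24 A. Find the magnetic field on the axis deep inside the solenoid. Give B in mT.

B ≈ 7.90 mT

Inside a long solenoid, B = μ₀nI with n = 2808 turns/m.
B = 4π×10⁻⁷ × 2808 × 2.24 = 7.90×10⁻³ T.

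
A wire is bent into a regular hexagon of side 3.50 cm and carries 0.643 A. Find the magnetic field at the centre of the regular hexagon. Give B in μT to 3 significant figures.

Each side is a finite straight segment at perpendicular distance d = a/(2 tan(π/6)) = 0.03031 m from the centre, with end-angles ±π/6.
One side contributes B₁ = (μ₀I/4πd)·2 sin(π/6) = 2.12×10⁻⁶ T.
All 6 sides add in the same direction: B = 6 × 2.12×10⁻⁶ = 1.27×10⁻⁵ T.

B ≈ 12.7 μT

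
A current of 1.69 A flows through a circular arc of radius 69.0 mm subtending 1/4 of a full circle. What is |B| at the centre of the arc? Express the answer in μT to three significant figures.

The Biot–Savart field of a circular arc at its centre is B = μ₀Iφ/(4πR), with φ = 1.571 rad.
B = (4π×10⁻⁷ × 1.69 × 1.571) / (4π × 0.069) = 3.85×10⁻⁶ T.

B ≈ 3.85 μT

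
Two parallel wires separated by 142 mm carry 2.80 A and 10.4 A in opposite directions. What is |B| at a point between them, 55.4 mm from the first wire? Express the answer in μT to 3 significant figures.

Each long wire gives B = μ₀I/(2πd). Distances are d₁ = 0.0554 m and d₂ = 0.0866 m.
B₁ = 1.01×10⁻⁵ T, B₂ = 2.40×10⁻⁵ T.
Between antiparallel currents both contributions point the same way, so they add. B = B₁ + B₂ = 1.01×10⁻⁵ + 2.40×10⁻⁵ = 3.41×10⁻⁵ T.

B ≈ 34.1 μT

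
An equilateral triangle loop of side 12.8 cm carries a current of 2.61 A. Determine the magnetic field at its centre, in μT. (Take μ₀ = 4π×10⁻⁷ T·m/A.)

Each side is a finite straight segment at perpendicular distance d = a/(2 tan(π/3)) = 0.03695 m from the centre, with end-angles ±π/3.
One side contributes B₁ = (μ₀I/4πd)·2 sin(π/3) = 1.22×10⁻⁵ T.
All 3 sides add in the same direction: B = 3 × 1.22×10⁻⁵ = 3.67×10⁻⁵ T.

B ≈ 36.7 μT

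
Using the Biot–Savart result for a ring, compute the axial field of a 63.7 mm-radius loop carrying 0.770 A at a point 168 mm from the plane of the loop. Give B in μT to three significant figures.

B ≈ 0.338 μT

On the axis of a circular loop, B = μ₀IR² / [2(R²+z²)^(3/2)].
R² + z² = (0.0637)² + (0.168)² = 0.03228 m², and (R²+z²)^(3/2) = 5.80×10⁻³ m³.
B = (4π×10⁻⁷ × 0.770 × 0.004058) / (2 × 5.80×10⁻³) = 3.38×10⁻⁷ T.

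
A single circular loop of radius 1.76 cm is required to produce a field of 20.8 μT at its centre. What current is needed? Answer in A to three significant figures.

I ≈ 0.583 A

At the centre of a circular loop B = μ₀I/(2R), so I = 2RB/μ₀.
With R = 0.0176 m, I = 2 × 0.0176 × 2.08×10⁻⁵ / (4π×10⁻⁷) = 0.583 A.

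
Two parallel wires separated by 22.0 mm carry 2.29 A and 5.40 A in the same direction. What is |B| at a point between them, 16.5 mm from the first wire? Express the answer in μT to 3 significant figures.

Each long wire gives B = μ₀I/(2πd). Distances are d₁ = 0.0165 m and d₂ = 0.0055 m.
B₁ = 2.78×10⁻⁵ T, B₂ = 1.96×10⁻⁴ T.
Between parallel currents the two contributions point in opposite directions, so they subtract. B = |B₁ − B₂| = |2.78×10⁻⁵ − 1.96×10⁻⁴| = 1.69×10⁻⁴ T.

B ≈ 169 μT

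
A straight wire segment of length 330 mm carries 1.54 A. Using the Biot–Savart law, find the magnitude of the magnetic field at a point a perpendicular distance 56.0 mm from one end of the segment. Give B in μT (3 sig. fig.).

B ≈ 2.71 μT

For a finite straight segment, B = (μ₀I/4πd)(sinθ₁ + sinθ₂), where θ₁, θ₂ are the angles from the perpendicular to each end.
The perpendicular foot is at one end, so the two end-offsets along the wire are 0 and L = 0.33 m.
sinθ₁ = 0/√(0²+0.056²) = 0.0000; sinθ₂ = 0.33/√(0.33²+0.056²) = 0.9859.
B = (4π×10⁻⁷ × 1.54) / (4π × 0.056) × (0.0000 + 0.9859) = 2.71×10⁻⁶ T.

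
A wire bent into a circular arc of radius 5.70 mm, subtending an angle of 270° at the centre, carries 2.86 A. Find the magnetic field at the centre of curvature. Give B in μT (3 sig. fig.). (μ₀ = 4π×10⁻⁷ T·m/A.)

The Biot–Savart field of a circular arc at its centre is B = μ₀Iφ/(4πR), with φ = 4.712 rad.
B = (4π×10⁻⁷ × 2.86 × 4.712) / (4π × 0.0057) = 2.36×10⁻⁴ T.

B ≈ 236 μT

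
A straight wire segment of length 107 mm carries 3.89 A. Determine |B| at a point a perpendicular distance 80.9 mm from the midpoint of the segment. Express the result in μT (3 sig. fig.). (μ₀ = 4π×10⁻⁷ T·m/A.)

B ≈ 5.30 μT

For a finite straight segment, B = (μ₀I/4πd)(sinθ₁ + sinθ₂), where θ₁, θ₂ are the angles from the perpendicular to each end.
The perpendicular from the point meets the wire at its midpoint, so each end is L/2 = 0.0535 m away along the wire.
sinθ₁ = 0.0535/√(0.0535²+0.0809²) = 0.5516; sinθ₂ = 0.0535/√(0.0535²+0.0809²) = 0.5516.
B = (4π×10⁻⁷ × 3.89) / (4π × 0.0809) × (0.5516 + 0.5516) = 5.30×10⁻⁶ T.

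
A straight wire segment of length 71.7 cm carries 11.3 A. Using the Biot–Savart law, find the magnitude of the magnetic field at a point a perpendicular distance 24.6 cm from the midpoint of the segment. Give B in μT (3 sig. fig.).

For a finite straight segment, B = (μ₀I/4πd)(sinθ₁ + sinθ₂), where θ₁, θ₂ are the angles from the perpendicular to each end.
The perpendicular from the point meets the wire at its midpoint, so each end is L/2 = 0.3585 m away along the wire.
sinθ₁ = 0.3585/√(0.3585²+0.246²) = 0.8245; sinθ₂ = 0.3585/√(0.3585²+0.246²) = 0.8245.
B = (4π×10⁻⁷ × 11.3) / (4π × 0.246) × (0.8245 + 0.8245) = 7.58×10⁻⁶ T.

B ≈ 7.58 μT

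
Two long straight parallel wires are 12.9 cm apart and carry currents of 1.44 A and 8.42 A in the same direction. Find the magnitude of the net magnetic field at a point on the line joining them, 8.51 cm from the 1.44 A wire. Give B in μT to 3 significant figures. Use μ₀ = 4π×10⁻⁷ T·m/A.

Each long wire gives B = μ₀I/(2πd). Distances are d₁ = 0.0851 m and d₂ = 0.0439 m.
B₁ = 3.38×10⁻⁶ T, B₂ = 3.84×10⁻⁵ T.
Between parallel currents the two contributions point in opposite directions, so they subtract. B = |B₁ − B₂| = |3.38×10⁻⁶ − 3.84×10⁻⁵| = 3.50×10⁻⁵ T.

B ≈ 35.0 μT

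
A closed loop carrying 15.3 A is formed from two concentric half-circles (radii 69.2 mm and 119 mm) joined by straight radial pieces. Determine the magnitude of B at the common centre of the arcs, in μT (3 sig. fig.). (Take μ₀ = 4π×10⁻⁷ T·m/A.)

The radial connectors point toward the centre, so dl × r̂ = 0 and they contribute nothing.
Each semicircle gives μ₀I/(4R): inner arc 6.95×10⁻⁵ T, outer arc 4.04×10⁻⁵ T.
The two arcs carry current in opposite angular senses, so their fields oppose: B = |6.95×10⁻⁵ − 4.04×10⁻⁵| = 2.91×10⁻⁵ T.

B ≈ 29.1 μT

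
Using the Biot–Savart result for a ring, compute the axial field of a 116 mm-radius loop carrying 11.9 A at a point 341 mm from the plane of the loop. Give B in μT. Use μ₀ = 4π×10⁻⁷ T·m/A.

B ≈ 2.15 μT

On the axis of a circular loop, B = μ₀IR² / [2(R²+z²)^(3/2)].
R² + z² = (0.116)² + (0.341)² = 0.1297 m², and (R²+z²)^(3/2) = 4.67×10⁻² m³.
B = (4π×10⁻⁷ × 11.9 × 0.01346) / (2 × 4.67×10⁻²) = 2.15×10⁻⁶ T.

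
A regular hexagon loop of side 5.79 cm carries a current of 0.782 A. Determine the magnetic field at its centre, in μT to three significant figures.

Each side is a finite straight segment at perpendicular distance d = a/(2 tan(π/6)) = 0.05014 m from the centre, with end-angles ±π/6.
One side contributes B₁ = (μ₀I/4πd)·2 sin(π/6) = 1.56×10⁻⁶ T.
All 6 sides add in the same direction: B = 6 × 1.56×10⁻⁶ = 9.36×10⁻⁶ T.

B ≈ 9.36 μT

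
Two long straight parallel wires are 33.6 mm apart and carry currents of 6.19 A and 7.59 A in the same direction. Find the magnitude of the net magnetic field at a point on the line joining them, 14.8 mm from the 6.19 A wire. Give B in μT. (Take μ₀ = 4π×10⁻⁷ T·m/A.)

Each long wire gives B = μ₀I/(2πd). Distances are d₁ = 0.0148 m and d₂ = 0.0188 m.
B₁ = 8.36×10⁻⁵ T, B₂ = 8.07×10⁻⁵ T.
Between parallel currents the two contributions point in opposite directions, so they subtract. B = |B₁ − B₂| = |8.36×10⁻⁵ − 8.07×10⁻⁵| = 2.90×10⁻⁶ T.

B ≈ 2.90 μT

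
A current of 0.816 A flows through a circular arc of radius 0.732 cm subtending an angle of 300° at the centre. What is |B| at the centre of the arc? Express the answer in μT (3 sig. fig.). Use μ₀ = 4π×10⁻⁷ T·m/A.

B ≈ 58.4 μT

The Biot–Savart field of a circular arc at its centre is B = μ₀Iφ/(4πR), with φ = 5.236 rad.
B = (4π×10⁻⁷ × 0.816 × 5.236) / (4π × 0.00732) = 5.84×10⁻⁵ T.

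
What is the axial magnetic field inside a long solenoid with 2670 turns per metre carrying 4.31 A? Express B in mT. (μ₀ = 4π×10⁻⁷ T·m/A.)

B ≈ 14.5 mT

Inside a long solenoid, B = μ₀nI with n = 2670 turns/m.
B = 4π×10⁻⁷ × 2670 × 4.31 = 1.45×10⁻² T.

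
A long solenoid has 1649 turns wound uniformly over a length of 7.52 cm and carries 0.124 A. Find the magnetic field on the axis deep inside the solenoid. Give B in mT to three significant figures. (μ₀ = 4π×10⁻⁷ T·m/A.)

B ≈ 3.42 mT

Inside a long solenoid, B = μ₀nI with n = 2.193×10⁴ turns/m.
B = 4π×10⁻⁷ × 2.193×10⁴ × 0.124 = 3.42×10⁻³ T.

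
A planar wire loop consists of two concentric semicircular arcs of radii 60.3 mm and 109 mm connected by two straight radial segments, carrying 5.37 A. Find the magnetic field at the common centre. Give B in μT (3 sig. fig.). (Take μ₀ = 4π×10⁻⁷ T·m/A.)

B ≈ 12.5 μT

The radial connectors point toward the centre, so dl × r̂ = 0 and they contribute nothing.
Each semicircle gives μ₀I/(4R): inner arc 2.80×10⁻⁵ T, outer arc 1.55×10⁻⁵ T.
The two arcs carry current in opposite angular senses, so their fields oppose: B = |2.80×10⁻⁵ − 1.55×10⁻⁵| = 1.25×10⁻⁵ T.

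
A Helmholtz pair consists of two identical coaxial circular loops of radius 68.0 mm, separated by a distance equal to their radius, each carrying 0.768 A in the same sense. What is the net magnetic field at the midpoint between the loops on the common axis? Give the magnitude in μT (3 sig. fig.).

B ≈ 10.2 μT

Each loop contributes B = μ₀IR²/[2(R²+z²)^(3/2)] on the axis, with z measured from that loop.
Loop 1 (z = 0.034 m): B₁ = 5.08×10⁻⁶ T. Loop 2 (z = 0.034 m): B₂ = 5.08×10⁻⁶ T.
The fields add: B = B₁ + B₂ = 1.02×10⁻⁵ T.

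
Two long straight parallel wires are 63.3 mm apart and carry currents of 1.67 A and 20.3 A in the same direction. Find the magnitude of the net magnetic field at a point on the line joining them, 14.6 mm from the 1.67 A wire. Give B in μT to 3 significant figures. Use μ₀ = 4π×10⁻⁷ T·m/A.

Each long wire gives B = μ₀I/(2πd). Distances are d₁ = 0.0146 m and d₂ = 0.0487 m.
B₁ = 2.29×10⁻⁵ T, B₂ = 8.34×10⁻⁵ T.
Between parallel currents the two contributions point in opposite directions, so they subtract. B = |B₁ − B₂| = |2.29×10⁻⁵ − 8.34×10⁻⁵| = 6.05×10⁻⁵ T.

B ≈ 60.5 μT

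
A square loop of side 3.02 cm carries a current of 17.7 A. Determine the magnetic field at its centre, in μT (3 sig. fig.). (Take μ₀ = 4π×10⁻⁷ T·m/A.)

Each side is a finite straight segment at perpendicular distance d = a/(2 tan(π/4)) = 0.0151 m from the centre, with end-angles ±π/4.
One side contributes B₁ = (μ₀I/4πd)·2 sin(π/4) = 1.66×10⁻⁴ T.
All 4 sides add in the same direction: B = 4 × 1.66×10⁻⁴ = 6.63×10⁻⁴ T.

B ≈ 663 μT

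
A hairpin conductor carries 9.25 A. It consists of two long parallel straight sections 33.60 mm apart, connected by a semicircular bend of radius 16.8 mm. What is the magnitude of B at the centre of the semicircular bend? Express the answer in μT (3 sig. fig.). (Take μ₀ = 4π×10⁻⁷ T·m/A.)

The semicircular arc contributes B_arc = μ₀I·π/(4πR) = μ₀I/(4R) = 1.73×10⁻⁴ T.
Each semi-infinite lead is at perpendicular distance R = 0.0168 m from the centre, with the perpendicular foot at its near end, so it contributes μ₀I/(4πR); both point the same way, together 1.10×10⁻⁴ T.
Arc and leads all point the same direction: B = 1.73×10⁻⁴ + 1.10×10⁻⁴ = 2.83×10⁻⁴ T.

B ≈ 283 μT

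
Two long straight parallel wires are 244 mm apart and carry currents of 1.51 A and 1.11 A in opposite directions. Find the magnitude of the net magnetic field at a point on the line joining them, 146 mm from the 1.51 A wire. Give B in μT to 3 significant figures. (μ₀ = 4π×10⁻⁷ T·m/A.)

B ≈ 4.33 μT

Each long wire gives B = μ₀I/(2πd). Distances are d₁ = 0.146 m and d₂ = 0.098 m.
B₁ = 2.07×10⁻⁶ T, B₂ = 2.27×10⁻⁶ T.
Between antiparallel currents both contributions point the same way, so they add. B = B₁ + B₂ = 2.07×10⁻⁶ + 2.27×10⁻⁶ = 4.33×10⁻⁶ T.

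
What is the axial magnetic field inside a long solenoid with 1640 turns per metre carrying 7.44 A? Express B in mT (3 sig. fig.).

Inside a long solenoid, B = μ₀nI with n = 1640 turns/m.
B = 4π×10⁻⁷ × 1640 × 7.44 = 1.53×10⁻² T.

B ≈ 15.3 mT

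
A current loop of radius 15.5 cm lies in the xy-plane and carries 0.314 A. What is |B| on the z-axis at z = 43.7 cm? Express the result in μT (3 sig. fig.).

B ≈ 0.0475 μT

On the axis of a circular loop, B = μ₀IR² / [2(R²+z²)^(3/2)].
R² + z² = (0.155)² + (0.437)² = 0.215 m², and (R²+z²)^(3/2) = 9.97×10⁻² m³.
B = (4π×10⁻⁷ × 0.314 × 0.02403) / (2 × 9.97×10⁻²) = 4.75×10⁻⁸ T.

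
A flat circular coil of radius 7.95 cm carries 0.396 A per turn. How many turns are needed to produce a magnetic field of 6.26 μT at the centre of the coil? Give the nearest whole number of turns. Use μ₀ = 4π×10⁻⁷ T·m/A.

N = 2

For an N-turn coil, B = Nμ₀I/(2R). A single turn gives B₁ = 3.13×10⁻⁶ T with R = 0.0795 m.
N = B/B₁ = 6.26×10⁻⁶ / 3.13×10⁻⁶ = 2.00.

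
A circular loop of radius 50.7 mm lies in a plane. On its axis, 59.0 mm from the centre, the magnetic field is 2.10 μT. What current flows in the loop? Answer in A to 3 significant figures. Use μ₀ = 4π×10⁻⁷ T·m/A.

I ≈ 0.612 A

On the axis of a loop, B = μ₀IR²/[2(R²+z²)^(3/2)], so I = 2B(R²+z²)^(3/2)/(μ₀R²).
R² + z² = 0.00257 + 0.003481 = 0.006051 m²; raised to 3/2 gives 4.71×10⁻⁴ m³.
I = 2 × 2.10×10⁻⁶ × 4.71×10⁻⁴ / (1.26×10⁻⁶ × 0.00257) = 0.612 A.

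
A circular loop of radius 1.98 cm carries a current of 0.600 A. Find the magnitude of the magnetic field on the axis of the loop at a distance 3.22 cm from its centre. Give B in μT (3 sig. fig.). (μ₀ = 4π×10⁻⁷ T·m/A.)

On the axis of a circular loop, B = μ₀IR² / [2(R²+z²)^(3/2)].
R² + z² = (0.0198)² + (0.0322)² = 0.001429 m², and (R²+z²)^(3/2) = 5.40×10⁻⁵ m³.
B = (4π×10⁻⁷ × 0.600 × 0.000392) / (2 × 5.40×10⁻⁵) = 2.74×10⁻⁶ T.

B ≈ 2.74 μT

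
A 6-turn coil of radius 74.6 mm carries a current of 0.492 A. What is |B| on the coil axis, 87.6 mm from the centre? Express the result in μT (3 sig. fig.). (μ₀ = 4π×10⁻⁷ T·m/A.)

B ≈ 6.78 μT

For an N-turn flat coil, B = Nμ₀IR²/[2(R²+z²)^(3/2)] with R = 0.0746 m, z = 0.0876 m.
B = 6 × 1.13×10⁻⁶ T = 6.78×10⁻⁶ T.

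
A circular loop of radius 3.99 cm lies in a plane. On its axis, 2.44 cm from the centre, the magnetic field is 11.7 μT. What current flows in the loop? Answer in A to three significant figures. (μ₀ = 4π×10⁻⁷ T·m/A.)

I ≈ 1.20 A

On the axis of a loop, B = μ₀IR²/[2(R²+z²)^(3/2)], so I = 2B(R²+z²)^(3/2)/(μ₀R²).
R² + z² = 0.001592 + 0.0005954 = 0.002187 m²; raised to 3/2 gives 1.02×10⁻⁴ m³.
I = 2 × 1.17×10⁻⁵ × 1.02×10⁻⁴ / (1.26×10⁻⁶ × 0.001592) = 1.20 A.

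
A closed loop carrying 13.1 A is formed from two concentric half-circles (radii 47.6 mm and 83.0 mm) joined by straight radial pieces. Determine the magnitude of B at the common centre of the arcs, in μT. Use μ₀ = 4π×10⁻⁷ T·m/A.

The radial connectors point toward the centre, so dl × r̂ = 0 and they contribute nothing.
Each semicircle gives μ₀I/(4R): inner arc 8.65×10⁻⁵ T, outer arc 4.96×10⁻⁵ T.
The two arcs carry current in opposite angular senses, so their fields oppose: B = |8.65×10⁻⁵ − 4.96×10⁻⁵| = 3.69×10⁻⁵ T.

B ≈ 36.9 μT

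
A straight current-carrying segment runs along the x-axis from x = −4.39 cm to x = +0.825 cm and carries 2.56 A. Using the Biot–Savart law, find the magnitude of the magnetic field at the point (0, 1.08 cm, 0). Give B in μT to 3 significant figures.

B ≈ 37.4 μT

For a finite straight segment, B = (μ₀I/4πd)(sinθ₁ + sinθ₂), where θ₁, θ₂ are the angles from the perpendicular to each end.
The perpendicular distance is d = 0.0108 m; the end-offsets along the wire are a = 0.0439 m and b = 0.00825 m.
sinθ₁ = 0.0439/√(0.0439²+0.0108²) = 0.9710; sinθ₂ = 0.00825/√(0.00825²+0.0108²) = 0.6070.
B = (4π×10⁻⁷ × 2.56) / (4π × 0.0108) × (0.9710 + 0.6070) = 3.74×10⁻⁵ T.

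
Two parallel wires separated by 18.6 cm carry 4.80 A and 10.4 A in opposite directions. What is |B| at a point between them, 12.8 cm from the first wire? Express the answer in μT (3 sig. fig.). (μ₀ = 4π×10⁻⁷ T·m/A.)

B ≈ 43.4 μT

Each long wire gives B = μ₀I/(2πd). Distances are d₁ = 0.128 m and d₂ = 0.058 m.
B₁ = 7.50×10⁻⁶ T, B₂ = 3.59×10⁻⁵ T.
Between antiparallel currents both contributions point the same way, so they add. B = B₁ + B₂ = 7.50×10⁻⁶ + 3.59×10⁻⁵ = 4.34×10⁻⁵ T.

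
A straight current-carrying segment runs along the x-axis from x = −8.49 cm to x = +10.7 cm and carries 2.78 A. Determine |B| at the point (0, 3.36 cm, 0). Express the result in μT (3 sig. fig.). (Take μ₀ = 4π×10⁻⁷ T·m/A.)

B ≈ 15.6 μT

For a finite straight segment, B = (μ₀I/4πd)(sinθ₁ + sinθ₂), where θ₁, θ₂ are the angles from the perpendicular to each end.
The perpendicular distance is d = 0.0336 m; the end-offsets along the wire are a = 0.0849 m and b = 0.107 m.
sinθ₁ = 0.0849/√(0.0849²+0.0336²) = 0.9298; sinθ₂ = 0.107/√(0.107²+0.0336²) = 0.9541.
B = (4π×10⁻⁷ × 2.78) / (4π × 0.0336) × (0.9298 + 0.9541) = 1.56×10⁻⁵ T.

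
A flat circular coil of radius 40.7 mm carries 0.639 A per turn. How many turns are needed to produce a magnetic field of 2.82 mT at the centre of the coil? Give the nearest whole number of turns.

N = 286

For an N-turn coil, B = Nμ₀I/(2R). A single turn gives B₁ = 9.86×10⁻⁶ T with R = 0.0407 m.
N = B/B₁ = 2.82×10⁻³ / 9.86×10⁻⁶ = 285.87.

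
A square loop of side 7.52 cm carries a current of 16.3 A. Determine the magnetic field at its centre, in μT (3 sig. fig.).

Each side is a finite straight segment at perpendicular distance d = a/(2 tan(π/4)) = 0.0376 m from the centre, with end-angles ±π/4.
One side contributes B₁ = (μ₀I/4πd)·2 sin(π/4) = 6.13×10⁻⁵ T.
All 4 sides add in the same direction: B = 4 × 6.13×10⁻⁵ = 2.45×10⁻⁴ T.

B ≈ 245 μT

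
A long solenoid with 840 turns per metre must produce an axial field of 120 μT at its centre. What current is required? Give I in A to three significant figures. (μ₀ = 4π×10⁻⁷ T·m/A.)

I ≈ 0.114 A

Inside a long solenoid B = μ₀nI with n = 840 m⁻¹, so I = B/(μ₀n).
I = 1.20×10⁻⁴ / (4π×10⁻⁷ × 840) = 0.114 A.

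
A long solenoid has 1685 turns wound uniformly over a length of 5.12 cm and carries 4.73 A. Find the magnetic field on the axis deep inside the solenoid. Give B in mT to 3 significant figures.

Inside a long solenoid, B = μ₀nI with n = 3.291×10⁴ turns/m.
B = 4π×10⁻⁷ × 3.291×10⁴ × 4.73 = 0.196 T.

B ≈ 196 mT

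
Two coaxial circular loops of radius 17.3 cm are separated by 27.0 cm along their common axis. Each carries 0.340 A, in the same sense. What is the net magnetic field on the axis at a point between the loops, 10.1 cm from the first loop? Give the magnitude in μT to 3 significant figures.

B ≈ 1.25 μT

Each loop contributes B = μ₀IR²/[2(R²+z²)^(3/2)] on the axis, with z measured from that loop.
Loop 1 (z = 0.101 m): B₁ = 7.95×10⁻⁷ T. Loop 2 (z = 0.169 m): B₂ = 4.52×10⁻⁷ T.
The fields add: B = B₁ + B₂ = 1.25×10⁻⁶ T.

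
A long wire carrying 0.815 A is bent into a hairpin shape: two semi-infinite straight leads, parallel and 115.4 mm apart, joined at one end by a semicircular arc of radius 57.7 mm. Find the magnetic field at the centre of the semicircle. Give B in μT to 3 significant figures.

The semicircular arc contributes B_arc = μ₀I·π/(4πR) = μ₀I/(4R) = 4.44×10⁻⁶ T.
Each semi-infinite lead is at perpendicular distance R = 0.0577 m from the centre, with the perpendicular foot at its near end, so it contributes μ₀I/(4πR); both point the same way, together 2.82×10⁻⁶ T.
Arc and leads all point the same direction: B = 4.44×10⁻⁶ + 2.82×10⁻⁶ = 7.26×10⁻⁶ T.

B ≈ 7.26 μT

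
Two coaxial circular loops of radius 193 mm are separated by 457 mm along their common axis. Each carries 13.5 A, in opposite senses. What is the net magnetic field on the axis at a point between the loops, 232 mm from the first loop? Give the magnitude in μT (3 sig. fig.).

Each loop contributes B = μ₀IR²/[2(R²+z²)^(3/2)] on the axis, with z measured from that loop.
Loop 1 (z = 0.232 m): B₁ = 1.15×10⁻⁵ T. Loop 2 (z = 0.225 m): B₂ = 1.21×10⁻⁵ T.
The fields oppose: B = |B₁ − B₂| = 6.33×10⁻⁷ T.

B ≈ 0.633 μT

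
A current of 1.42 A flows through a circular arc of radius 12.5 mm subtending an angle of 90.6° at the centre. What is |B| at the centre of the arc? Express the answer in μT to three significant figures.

The Biot–Savart field of a circular arc at its centre is B = μ₀Iφ/(4πR), with φ = 1.581 rad.
B = (4π×10⁻⁷ × 1.42 × 1.581) / (4π × 0.0125) = 1.80×10⁻⁵ T.

B ≈ 18.0 μT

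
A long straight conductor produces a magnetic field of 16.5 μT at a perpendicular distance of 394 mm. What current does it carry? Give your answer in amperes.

I ≈ 32.5 A

For a long straight wire B = μ₀I/(2πd), so I = 2πdB/μ₀.
I = 2π × 0.394 × 1.65×10⁻⁵ / (4π×10⁻⁷) = 32.5 A.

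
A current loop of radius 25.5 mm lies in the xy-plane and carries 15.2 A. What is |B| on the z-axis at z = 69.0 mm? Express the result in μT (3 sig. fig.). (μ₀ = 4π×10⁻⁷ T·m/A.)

On the axis of a circular loop, B = μ₀IR² / [2(R²+z²)^(3/2)].
R² + z² = (0.0255)² + (0.069)² = 0.005411 m², and (R²+z²)^(3/2) = 3.98×10⁻⁴ m³.
B = (4π×10⁻⁷ × 15.2 × 0.0006503) / (2 × 3.98×10⁻⁴) = 1.56×10⁻⁵ T.

B ≈ 15.6 μT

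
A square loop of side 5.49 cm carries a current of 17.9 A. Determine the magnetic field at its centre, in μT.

B ≈ 369 μT

Each side is a finite straight segment at perpendicular distance d = a/(2 tan(π/4)) = 0.02745 m from the centre, with end-angles ±π/4.
One side contributes B₁ = (μ₀I/4πd)·2 sin(π/4) = 9.22×10⁻⁵ T.
All 4 sides add in the same direction: B = 4 × 9.22×10⁻⁵ = 3.69×10⁻⁴ T.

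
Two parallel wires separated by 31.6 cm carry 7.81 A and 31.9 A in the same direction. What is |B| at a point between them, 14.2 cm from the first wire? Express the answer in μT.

Each long wire gives B = μ₀I/(2πd). Distances are d₁ = 0.142 m and d₂ = 0.174 m.
B₁ = 1.10×10⁻⁵ T, B₂ = 3.67×10⁻⁵ T.
Between parallel currents the two contributions point in opposite directions, so they subtract. B = |B₁ − B₂| = |1.10×10⁻⁵ − 3.67×10⁻⁵| = 2.57×10⁻⁵ T.

B ≈ 25.7 μT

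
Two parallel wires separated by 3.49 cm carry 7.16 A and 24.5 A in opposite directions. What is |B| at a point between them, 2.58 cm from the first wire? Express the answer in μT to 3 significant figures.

Each long wire gives B = μ₀I/(2πd). Distances are d₁ = 0.0258 m and d₂ = 0.0091 m.
B₁ = 5.55×10⁻⁵ T, B₂ = 5.38×10⁻⁴ T.
Between antiparallel currents both contributions point the same way, so they add. B = B₁ + B₂ = 5.55×10⁻⁵ + 5.38×10⁻⁴ = 5.94×10⁻⁴ T.

B ≈ 594 μT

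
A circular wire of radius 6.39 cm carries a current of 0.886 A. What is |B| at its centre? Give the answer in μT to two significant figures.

B ≈ 8.7 μT

At the centre of a circular loop the Biot–Savart law gives B = μ₀I/(2R).
B = (4π×10⁻⁷ × 0.886) / (2 × 0.0639) = 8.71×10⁻⁶ T.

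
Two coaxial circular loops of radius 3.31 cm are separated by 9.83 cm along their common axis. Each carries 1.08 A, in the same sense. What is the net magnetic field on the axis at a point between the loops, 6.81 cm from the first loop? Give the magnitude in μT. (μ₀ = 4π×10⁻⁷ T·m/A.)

B ≈ 9.98 μT

Each loop contributes B = μ₀IR²/[2(R²+z²)^(3/2)] on the axis, with z measured from that loop.
Loop 1 (z = 0.0681 m): B₁ = 1.71×10⁻⁶ T. Loop 2 (z = 0.0302 m): B₂ = 8.26×10⁻⁶ T.
The fields add: B = B₁ + B₂ = 9.98×10⁻⁶ T.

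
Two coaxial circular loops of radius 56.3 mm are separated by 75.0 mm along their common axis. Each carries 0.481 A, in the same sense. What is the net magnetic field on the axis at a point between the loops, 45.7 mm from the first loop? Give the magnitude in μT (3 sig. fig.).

Each loop contributes B = μ₀IR²/[2(R²+z²)^(3/2)] on the axis, with z measured from that loop.
Loop 1 (z = 0.0457 m): B₁ = 2.51×10⁻⁶ T. Loop 2 (z = 0.0293 m): B₂ = 3.75×10⁻⁶ T.
The fields add: B = B₁ + B₂ = 6.26×10⁻⁶ T.

B ≈ 6.26 μT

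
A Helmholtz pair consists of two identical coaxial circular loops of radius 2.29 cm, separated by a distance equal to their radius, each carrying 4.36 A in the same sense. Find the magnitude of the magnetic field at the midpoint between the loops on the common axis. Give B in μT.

Each loop contributes B = μ₀IR²/[2(R²+z²)^(3/2)] on the axis, with z measured from that loop.
Loop 1 (z = 0.01145 m): B₁ = 8.56×10⁻⁵ T. Loop 2 (z = 0.01145 m): B₂ = 8.56×10⁻⁵ T.
The fields add: B = B₁ + B₂ = 1.71×10⁻⁴ T.

B ≈ 171 μT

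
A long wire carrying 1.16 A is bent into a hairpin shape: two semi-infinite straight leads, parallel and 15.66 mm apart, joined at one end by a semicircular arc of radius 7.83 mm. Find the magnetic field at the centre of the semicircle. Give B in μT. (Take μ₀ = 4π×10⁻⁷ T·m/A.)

B ≈ 76.2 μT

The semicircular arc contributes B_arc = μ₀I·π/(4πR) = μ₀I/(4R) = 4.65×10⁻⁵ T.
Each semi-infinite lead is at perpendicular distance R = 0.00783 m from the centre, with the perpendicular foot at its near end, so it contributes μ₀I/(4πR); both point the same way, together 2.96×10⁻⁵ T.
Arc and leads all point the same direction: B = 4.65×10⁻⁵ + 2.96×10⁻⁵ = 7.62×10⁻⁵ T.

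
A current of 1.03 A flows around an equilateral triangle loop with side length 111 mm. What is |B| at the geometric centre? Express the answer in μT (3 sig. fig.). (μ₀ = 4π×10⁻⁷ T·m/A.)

Each side is a finite straight segment at perpendicular distance d = a/(2 tan(π/3)) = 0.03204 m from the centre, with end-angles ±π/3.
One side contributes B₁ = (μ₀I/4πd)·2 sin(π/3) = 5.57×10⁻⁶ T.
All 3 sides add in the same direction: B = 3 × 5.57×10⁻⁶ = 1.67×10⁻⁵ T.

B ≈ 16.7 μT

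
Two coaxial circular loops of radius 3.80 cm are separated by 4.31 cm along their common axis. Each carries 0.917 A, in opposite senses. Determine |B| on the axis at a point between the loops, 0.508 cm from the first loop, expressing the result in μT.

Each loop contributes B = μ₀IR²/[2(R²+z²)^(3/2)] on the axis, with z measured from that loop.
Loop 1 (z = 0.00508 m): B₁ = 1.48×10⁻⁵ T. Loop 2 (z = 0.03802 m): B₂ = 5.36×10⁻⁶ T.
The fields oppose: B = |B₁ − B₂| = 9.41×10⁻⁶ T.

B ≈ 9.41 μT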